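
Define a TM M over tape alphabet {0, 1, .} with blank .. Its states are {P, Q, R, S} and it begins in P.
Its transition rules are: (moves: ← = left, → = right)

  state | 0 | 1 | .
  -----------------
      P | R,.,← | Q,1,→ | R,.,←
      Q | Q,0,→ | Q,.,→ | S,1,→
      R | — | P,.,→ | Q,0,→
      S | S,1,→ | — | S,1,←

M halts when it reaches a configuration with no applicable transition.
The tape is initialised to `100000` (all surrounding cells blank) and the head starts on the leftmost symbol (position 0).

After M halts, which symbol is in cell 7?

1

P | [1]00000..   read 1 → write 1, move →, go to Q
Q | 1[0]0000..   read 0 → write 0, move →, go to Q
Q | 10[0]000..   read 0 → write 0, move →, go to Q
Q | 100[0]00..   read 0 → write 0, move →, go to Q
Q | 1000[0]0..   read 0 → write 0, move →, go to Q
Q | 10000[0]..   read 0 → write 0, move →, go to Q
Q | 100000[.].   read . → write 1, move →, go to S
S | 1000001[.]   read . → write 1, move ←, go to S
S | 100000[1]1
Cell 7 holds 1 when M halts.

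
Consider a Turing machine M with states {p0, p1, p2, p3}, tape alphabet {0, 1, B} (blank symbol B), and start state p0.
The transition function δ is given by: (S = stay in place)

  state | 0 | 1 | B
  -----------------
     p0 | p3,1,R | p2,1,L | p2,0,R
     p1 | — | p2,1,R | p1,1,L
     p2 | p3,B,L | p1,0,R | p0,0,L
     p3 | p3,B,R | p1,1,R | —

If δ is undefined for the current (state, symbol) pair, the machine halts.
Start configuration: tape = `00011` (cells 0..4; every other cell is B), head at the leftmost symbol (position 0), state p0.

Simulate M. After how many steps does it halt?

p0 | [0]0011BB   read 0 → write 1, move R, go to p3
p3 | 1[0]011BB   read 0 → write B, move R, go to p3
p3 | 1B[0]11BB   read 0 → write B, move R, go to p3
p3 | 1BB[1]1BB   read 1 → write 1, move R, go to p1
p1 | 1BB1[1]BB   read 1 → write 1, move R, go to p2
p2 | 1BB11[B]B   read B → write 0, move L, go to p0
p0 | 1BB1[1]0B   read 1 → write 1, move L, go to p2
p2 | 1BB[1]10B   read 1 → write 0, move R, go to p1
p1 | 1BB0[1]0B   read 1 → write 1, move R, go to p2
p2 | 1BB01[0]B   read 0 → write B, move L, go to p3
p3 | 1BB0[1]BB   read 1 → write 1, move R, go to p1
p1 | 1BB01[B]B   read B → write 1, move L, go to p1
p1 | 1BB0[1]1B   read 1 → write 1, move R, go to p2
p2 | 1BB01[1]B   read 1 → write 0, move R, go to p1
p1 | 1BB010[B]   read B → write 1, move L, go to p1
p1 | 1BB01[0]1
M halts after 15 transitions.

15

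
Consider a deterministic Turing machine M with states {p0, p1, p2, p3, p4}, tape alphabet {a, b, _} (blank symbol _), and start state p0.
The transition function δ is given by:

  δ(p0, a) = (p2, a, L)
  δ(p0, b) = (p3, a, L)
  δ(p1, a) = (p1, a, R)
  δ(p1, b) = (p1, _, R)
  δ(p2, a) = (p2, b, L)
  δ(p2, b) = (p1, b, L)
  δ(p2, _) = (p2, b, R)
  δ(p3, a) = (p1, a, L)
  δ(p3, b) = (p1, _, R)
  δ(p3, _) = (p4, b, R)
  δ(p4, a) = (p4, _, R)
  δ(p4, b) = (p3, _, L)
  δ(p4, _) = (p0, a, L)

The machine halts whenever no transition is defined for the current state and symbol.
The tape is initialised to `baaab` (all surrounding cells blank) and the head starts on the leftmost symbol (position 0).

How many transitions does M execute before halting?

state=p0 head=0 tape=_[b]aaab_   (p0,b)→(p3,a,L)
state=p3 head=-1 tape=[_]aaaab_   (p3,_)→(p4,b,R)
state=p4 head=0 tape=b[a]aaab_   (p4,a)→(p4,_,R)
state=p4 head=1 tape=b_[a]aab_   (p4,a)→(p4,_,R)
state=p4 head=2 tape=b__[a]ab_   (p4,a)→(p4,_,R)
state=p4 head=3 tape=b___[a]b_   (p4,a)→(p4,_,R)
state=p4 head=4 tape=b____[b]_   (p4,b)→(p3,_,L)
state=p3 head=3 tape=b___[_]__   (p3,_)→(p4,b,R)
state=p4 head=4 tape=b___b[_]_   (p4,_)→(p0,a,L)
state=p0 head=3 tape=b___[b]a_   (p0,b)→(p3,a,L)
state=p3 head=2 tape=b__[_]aa_   (p3,_)→(p4,b,R)
state=p4 head=3 tape=b__b[a]a_   (p4,a)→(p4,_,R)
state=p4 head=4 tape=b__b_[a]_   (p4,a)→(p4,_,R)
state=p4 head=5 tape=b__b__[_]   (p4,_)→(p0,a,L)
state=p0 head=4 tape=b__b_[_]a
M halts after 14 transitions.

14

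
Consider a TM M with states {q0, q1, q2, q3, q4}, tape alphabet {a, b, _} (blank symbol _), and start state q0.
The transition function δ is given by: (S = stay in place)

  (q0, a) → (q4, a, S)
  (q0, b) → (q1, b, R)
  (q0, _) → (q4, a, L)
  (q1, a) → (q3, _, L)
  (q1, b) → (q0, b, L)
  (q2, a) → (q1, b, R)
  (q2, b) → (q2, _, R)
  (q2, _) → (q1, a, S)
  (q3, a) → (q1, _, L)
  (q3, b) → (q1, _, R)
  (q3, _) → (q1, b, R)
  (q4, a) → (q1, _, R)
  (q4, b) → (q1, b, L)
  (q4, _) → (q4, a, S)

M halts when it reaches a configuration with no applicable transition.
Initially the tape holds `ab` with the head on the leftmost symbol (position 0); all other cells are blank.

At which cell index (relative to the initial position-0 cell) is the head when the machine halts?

0

state=q0 head=0 tape=_[a]b   (q0,a)→(q4,a,S)
state=q4 head=0 tape=_[a]b   (q4,a)→(q1,_,R)
state=q1 head=1 tape=__[b]   (q1,b)→(q0,b,L)
state=q0 head=0 tape=_[_]b   (q0,_)→(q4,a,L)
state=q4 head=-1 tape=[_]ab   (q4,_)→(q4,a,S)
state=q4 head=-1 tape=[a]ab   (q4,a)→(q1,_,R)
state=q1 head=0 tape=_[a]b   (q1,a)→(q3,_,L)
state=q3 head=-1 tape=[_]_b   (q3,_)→(q1,b,R)
state=q1 head=0 tape=b[_]b
At halt the head is at cell 0.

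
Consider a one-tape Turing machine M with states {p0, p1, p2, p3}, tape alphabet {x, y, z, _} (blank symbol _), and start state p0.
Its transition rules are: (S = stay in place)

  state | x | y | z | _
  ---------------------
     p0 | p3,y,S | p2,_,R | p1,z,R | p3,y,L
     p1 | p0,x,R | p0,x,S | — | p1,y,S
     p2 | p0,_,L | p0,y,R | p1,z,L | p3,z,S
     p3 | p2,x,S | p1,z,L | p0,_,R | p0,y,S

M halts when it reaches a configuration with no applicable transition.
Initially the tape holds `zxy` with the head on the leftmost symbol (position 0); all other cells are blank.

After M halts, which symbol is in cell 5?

p0 | [z]xy___   read z → write z, move R, go to p1
p1 | z[x]y___   read x → write x, move R, go to p0
p0 | zx[y]___   read y → write _, move R, go to p2
p2 | zx_[_]__   read _ → write z, move S, go to p3
p3 | zx_[z]__   read z → write _, move R, go to p0
p0 | zx__[_]_   read _ → write y, move L, go to p3
p3 | zx_[_]y_   read _ → write y, move S, go to p0
p0 | zx_[y]y_   read y → write _, move R, go to p2
p2 | zx__[y]_   read y → write y, move R, go to p0
p0 | zx__y[_]   read _ → write y, move L, go to p3
p3 | zx__[y]y   read y → write z, move L, go to p1
p1 | zx_[_]zy   read _ → write y, move S, go to p1
p1 | zx_[y]zy   read y → write x, move S, go to p0
p0 | zx_[x]zy   read x → write y, move S, go to p3
p3 | zx_[y]zy   read y → write z, move L, go to p1
p1 | zx[_]zzy   read _ → write y, move S, go to p1
p1 | zx[y]zzy   read y → write x, move S, go to p0
p0 | zx[x]zzy   read x → write y, move S, go to p3
p3 | zx[y]zzy   read y → write z, move L, go to p1
p1 | z[x]zzzy   read x → write x, move R, go to p0
p0 | zx[z]zzy   read z → write z, move R, go to p1
p1 | zxz[z]zy
Cell 5 holds y when M halts.

y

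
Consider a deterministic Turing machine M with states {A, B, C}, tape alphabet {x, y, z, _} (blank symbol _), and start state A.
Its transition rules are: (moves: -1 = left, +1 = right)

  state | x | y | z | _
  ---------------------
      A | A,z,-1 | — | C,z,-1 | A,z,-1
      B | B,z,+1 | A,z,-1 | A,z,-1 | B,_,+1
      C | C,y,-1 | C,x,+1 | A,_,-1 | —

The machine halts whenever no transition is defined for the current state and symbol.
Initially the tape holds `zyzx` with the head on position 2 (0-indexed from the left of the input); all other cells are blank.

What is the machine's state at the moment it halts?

C

state=A head=2 tape=_zy[z]x   (A,z)→(C,z,-1)
state=C head=1 tape=_z[y]zx   (C,y)→(C,x,+1)
state=C head=2 tape=_zx[z]x   (C,z)→(A,_,-1)
state=A head=1 tape=_z[x]_x   (A,x)→(A,z,-1)
state=A head=0 tape=_[z]z_x   (A,z)→(C,z,-1)
state=C head=-1 tape=[_]zz_x
No transition is defined for (C, _); M halts in state C.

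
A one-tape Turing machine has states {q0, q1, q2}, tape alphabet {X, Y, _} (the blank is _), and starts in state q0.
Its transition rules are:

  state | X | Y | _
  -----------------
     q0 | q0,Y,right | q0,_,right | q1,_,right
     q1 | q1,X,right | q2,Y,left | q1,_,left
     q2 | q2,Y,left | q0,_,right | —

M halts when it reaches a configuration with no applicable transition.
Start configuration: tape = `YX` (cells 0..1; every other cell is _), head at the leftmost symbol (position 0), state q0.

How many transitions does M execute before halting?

6

state=q0 head=0 tape=[Y]X__   (q0,Y)→(q0,_,right)
state=q0 head=1 tape=_[X]__   (q0,X)→(q0,Y,right)
state=q0 head=2 tape=_Y[_]_   (q0,_)→(q1,_,right)
state=q1 head=3 tape=_Y_[_]   (q1,_)→(q1,_,left)
state=q1 head=2 tape=_Y[_]_   (q1,_)→(q1,_,left)
state=q1 head=1 tape=_[Y]__   (q1,Y)→(q2,Y,left)
state=q2 head=0 tape=[_]Y__
M halts after 6 transitions.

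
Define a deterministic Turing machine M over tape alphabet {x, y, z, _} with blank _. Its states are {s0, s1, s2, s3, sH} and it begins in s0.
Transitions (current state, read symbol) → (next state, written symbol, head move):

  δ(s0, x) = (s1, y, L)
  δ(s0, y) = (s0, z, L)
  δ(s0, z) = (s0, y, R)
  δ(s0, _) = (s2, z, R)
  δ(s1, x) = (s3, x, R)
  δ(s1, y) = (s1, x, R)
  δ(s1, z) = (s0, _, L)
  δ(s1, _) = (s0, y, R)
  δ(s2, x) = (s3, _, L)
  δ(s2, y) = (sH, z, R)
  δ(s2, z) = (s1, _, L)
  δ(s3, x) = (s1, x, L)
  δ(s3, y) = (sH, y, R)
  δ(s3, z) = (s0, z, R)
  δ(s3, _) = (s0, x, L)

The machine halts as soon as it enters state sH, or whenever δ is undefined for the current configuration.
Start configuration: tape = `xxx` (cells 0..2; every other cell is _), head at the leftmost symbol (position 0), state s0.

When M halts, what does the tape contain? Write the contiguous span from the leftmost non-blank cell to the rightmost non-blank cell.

state=s0 head=0 tape=___[x]xx   (s0,x)→(s1,y,L)
state=s1 head=-1 tape=__[_]yxx   (s1,_)→(s0,y,R)
state=s0 head=0 tape=__y[y]xx   (s0,y)→(s0,z,L)
state=s0 head=-1 tape=__[y]zxx   (s0,y)→(s0,z,L)
state=s0 head=-2 tape=_[_]zzxx   (s0,_)→(s2,z,R)
state=s2 head=-1 tape=_z[z]zxx   (s2,z)→(s1,_,L)
state=s1 head=-2 tape=_[z]_zxx   (s1,z)→(s0,_,L)
state=s0 head=-3 tape=[_]__zxx   (s0,_)→(s2,z,R)
state=s2 head=-2 tape=z[_]_zxx
The non-blank tape span at halt is z__zxx.

z__zxx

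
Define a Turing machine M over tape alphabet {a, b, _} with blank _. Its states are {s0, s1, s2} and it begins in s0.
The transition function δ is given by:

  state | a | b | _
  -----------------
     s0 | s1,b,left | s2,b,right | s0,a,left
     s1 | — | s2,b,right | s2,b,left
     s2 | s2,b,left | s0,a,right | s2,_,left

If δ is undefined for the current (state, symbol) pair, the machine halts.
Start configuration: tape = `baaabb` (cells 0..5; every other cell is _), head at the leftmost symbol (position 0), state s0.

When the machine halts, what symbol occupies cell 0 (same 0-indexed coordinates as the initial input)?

s0 | [b]aaabb_   read b → write b, move right, go to s2
s2 | b[a]aabb_   read a → write b, move left, go to s2
s2 | [b]baabb_   read b → write a, move right, go to s0
s0 | a[b]aabb_   read b → write b, move right, go to s2
s2 | ab[a]abb_   read a → write b, move left, go to s2
s2 | a[b]babb_   read b → write a, move right, go to s0
s0 | aa[b]abb_   read b → write b, move right, go to s2
s2 | aab[a]bb_   read a → write b, move left, go to s2
s2 | aa[b]bbb_   read b → write a, move right, go to s0
s0 | aaa[b]bb_   read b → write b, move right, go to s2
s2 | aaab[b]b_   read b → write a, move right, go to s0
s0 | aaaba[b]_   read b → write b, move right, go to s2
s2 | aaabab[_]   read _ → write _, move left, go to s2
s2 | aaaba[b]_   read b → write a, move right, go to s0
s0 | aaabaa[_]   read _ → write a, move left, go to s0
s0 | aaaba[a]a   read a → write b, move left, go to s1
s1 | aaab[a]ba
Cell 0 holds a when M halts.

a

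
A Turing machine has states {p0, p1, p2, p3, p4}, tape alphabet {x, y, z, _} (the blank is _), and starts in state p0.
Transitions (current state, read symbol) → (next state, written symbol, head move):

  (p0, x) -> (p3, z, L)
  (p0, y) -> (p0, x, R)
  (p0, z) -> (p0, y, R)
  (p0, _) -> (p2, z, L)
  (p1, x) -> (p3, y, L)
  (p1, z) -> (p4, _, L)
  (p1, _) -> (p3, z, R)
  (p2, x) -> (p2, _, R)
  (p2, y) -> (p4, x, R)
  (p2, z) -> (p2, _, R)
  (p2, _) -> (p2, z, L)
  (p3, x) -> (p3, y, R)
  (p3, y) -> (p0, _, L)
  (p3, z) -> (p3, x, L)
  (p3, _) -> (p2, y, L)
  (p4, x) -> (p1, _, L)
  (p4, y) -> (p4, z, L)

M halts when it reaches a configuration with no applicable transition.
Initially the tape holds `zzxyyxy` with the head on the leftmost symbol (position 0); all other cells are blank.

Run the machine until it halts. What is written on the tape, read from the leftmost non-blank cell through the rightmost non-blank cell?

p0 | [z]zxyyxy   read z → write y, move R, go to p0
p0 | y[z]xyyxy   read z → write y, move R, go to p0
p0 | yy[x]yyxy   read x → write z, move L, go to p3
p3 | y[y]zyyxy   read y → write _, move L, go to p0
p0 | [y]_zyyxy   read y → write x, move R, go to p0
p0 | x[_]zyyxy   read _ → write z, move L, go to p2
p2 | [x]zzyyxy   read x → write _, move R, go to p2
p2 | _[z]zyyxy   read z → write _, move R, go to p2
p2 | __[z]yyxy   read z → write _, move R, go to p2
p2 | ___[y]yxy   read y → write x, move R, go to p4
p4 | ___x[y]xy   read y → write z, move L, go to p4
p4 | ___[x]zxy   read x → write _, move L, go to p1
p1 | __[_]_zxy   read _ → write z, move R, go to p3
p3 | __z[_]zxy   read _ → write y, move L, go to p2
p2 | __[z]yzxy   read z → write _, move R, go to p2
p2 | ___[y]zxy   read y → write x, move R, go to p4
p4 | ___x[z]xy
The non-blank tape span at halt is xzxy.

xzxy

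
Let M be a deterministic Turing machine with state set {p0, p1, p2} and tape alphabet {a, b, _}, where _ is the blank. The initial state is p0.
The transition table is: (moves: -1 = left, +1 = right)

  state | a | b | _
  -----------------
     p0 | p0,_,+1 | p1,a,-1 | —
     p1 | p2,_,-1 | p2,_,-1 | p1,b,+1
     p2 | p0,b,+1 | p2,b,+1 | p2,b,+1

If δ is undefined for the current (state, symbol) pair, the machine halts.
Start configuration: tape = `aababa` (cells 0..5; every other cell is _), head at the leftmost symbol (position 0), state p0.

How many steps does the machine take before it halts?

p0 | [a]ababa_   read a → write _, move +1, go to p0
p0 | _[a]baba_   read a → write _, move +1, go to p0
p0 | __[b]aba_   read b → write a, move -1, go to p1
p1 | _[_]aaba_   read _ → write b, move +1, go to p1
p1 | _b[a]aba_   read a → write _, move -1, go to p2
p2 | _[b]_aba_   read b → write b, move +1, go to p2
p2 | _b[_]aba_   read _ → write b, move +1, go to p2
p2 | _bb[a]ba_   read a → write b, move +1, go to p0
p0 | _bbb[b]a_   read b → write a, move -1, go to p1
p1 | _bb[b]aa_   read b → write _, move -1, go to p2
p2 | _b[b]_aa_   read b → write b, move +1, go to p2
p2 | _bb[_]aa_   read _ → write b, move +1, go to p2
p2 | _bbb[a]a_   read a → write b, move +1, go to p0
p0 | _bbbb[a]_   read a → write _, move +1, go to p0
p0 | _bbbb_[_]
M halts after 14 transitions.

14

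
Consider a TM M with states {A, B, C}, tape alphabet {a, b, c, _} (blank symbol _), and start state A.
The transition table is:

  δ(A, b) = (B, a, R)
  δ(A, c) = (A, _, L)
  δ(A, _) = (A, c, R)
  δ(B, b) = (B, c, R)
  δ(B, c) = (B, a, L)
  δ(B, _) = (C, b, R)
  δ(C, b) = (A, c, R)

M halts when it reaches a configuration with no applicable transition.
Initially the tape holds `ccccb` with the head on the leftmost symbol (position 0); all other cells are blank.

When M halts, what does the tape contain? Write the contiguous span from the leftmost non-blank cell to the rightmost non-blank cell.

ccccccccab

A | ____[c]cccb__   read c → write _, move L, go to A
A | ___[_]_cccb__   read _ → write c, move R, go to A
A | ___c[_]cccb__   read _ → write c, move R, go to A
A | ___cc[c]ccb__   read c → write _, move L, go to A
A | ___c[c]_ccb__   read c → write _, move L, go to A
A | ___[c]__ccb__   read c → write _, move L, go to A
A | __[_]___ccb__   read _ → write c, move R, go to A
A | __c[_]__ccb__   read _ → write c, move R, go to A
A | __cc[_]_ccb__   read _ → write c, move R, go to A
A | __ccc[_]ccb__   read _ → write c, move R, go to A
A | __cccc[c]cb__   read c → write _, move L, go to A
A | __ccc[c]_cb__   read c → write _, move L, go to A
A | __cc[c]__cb__   read c → write _, move L, go to A
A | __c[c]___cb__   read c → write _, move L, go to A
A | __[c]____cb__   read c → write _, move L, go to A
A | _[_]_____cb__   read _ → write c, move R, go to A
A | _c[_]____cb__   read _ → write c, move R, go to A
A | _cc[_]___cb__   read _ → write c, move R, go to A
A | _ccc[_]__cb__   read _ → write c, move R, go to A
A | _cccc[_]_cb__   read _ → write c, move R, go to A
A | _ccccc[_]cb__   read _ → write c, move R, go to A
A | _cccccc[c]b__   read c → write _, move L, go to A
A | _ccccc[c]_b__   read c → write _, move L, go to A
A | _cccc[c]__b__   read c → write _, move L, go to A
A | _ccc[c]___b__   read c → write _, move L, go to A
A | _cc[c]____b__   read c → write _, move L, go to A
A | _c[c]_____b__   read c → write _, move L, go to A
A | _[c]______b__   read c → write _, move L, go to A
A | [_]_______b__   read _ → write c, move R, go to A
A | c[_]______b__   read _ → write c, move R, go to A
A | cc[_]_____b__   read _ → write c, move R, go to A
A | ccc[_]____b__   read _ → write c, move R, go to A
A | cccc[_]___b__   read _ → write c, move R, go to A
A | ccccc[_]__b__   read _ → write c, move R, go to A
A | cccccc[_]_b__   read _ → write c, move R, go to A
A | ccccccc[_]b__   read _ → write c, move R, go to A
A | cccccccc[b]__   read b → write a, move R, go to B
B | cccccccca[_]_   read _ → write b, move R, go to C
C | ccccccccab[_]
The non-blank tape span at halt is ccccccccab.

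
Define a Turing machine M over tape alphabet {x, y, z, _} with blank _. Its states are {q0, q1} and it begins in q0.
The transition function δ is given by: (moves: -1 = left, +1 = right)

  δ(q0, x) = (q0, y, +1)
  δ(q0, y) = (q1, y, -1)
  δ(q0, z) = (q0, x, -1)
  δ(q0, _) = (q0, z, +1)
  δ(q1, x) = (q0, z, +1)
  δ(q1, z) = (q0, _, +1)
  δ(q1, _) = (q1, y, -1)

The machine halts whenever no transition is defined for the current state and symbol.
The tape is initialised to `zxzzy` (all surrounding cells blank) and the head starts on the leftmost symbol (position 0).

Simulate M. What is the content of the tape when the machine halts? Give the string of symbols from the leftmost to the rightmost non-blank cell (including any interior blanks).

zyyxzy

state=q0 head=0 tape=_[z]xzzy   (q0,z)→(q0,x,-1)
state=q0 head=-1 tape=[_]xxzzy   (q0,_)→(q0,z,+1)
state=q0 head=0 tape=z[x]xzzy   (q0,x)→(q0,y,+1)
state=q0 head=1 tape=zy[x]zzy   (q0,x)→(q0,y,+1)
state=q0 head=2 tape=zyy[z]zy   (q0,z)→(q0,x,-1)
state=q0 head=1 tape=zy[y]xzy   (q0,y)→(q1,y,-1)
state=q1 head=0 tape=z[y]yxzy
The non-blank tape span at halt is zyyxzy.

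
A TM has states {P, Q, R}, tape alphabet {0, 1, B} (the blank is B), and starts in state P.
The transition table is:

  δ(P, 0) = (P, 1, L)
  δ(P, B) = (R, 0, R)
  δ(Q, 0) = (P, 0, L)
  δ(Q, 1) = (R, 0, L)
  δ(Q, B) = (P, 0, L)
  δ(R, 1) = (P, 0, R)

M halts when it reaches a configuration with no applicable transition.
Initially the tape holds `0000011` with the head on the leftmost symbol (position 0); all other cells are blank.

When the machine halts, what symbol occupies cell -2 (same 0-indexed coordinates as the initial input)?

P | BB[0]000011   read 0 → write 1, move L, go to P
P | B[B]1000011   read B → write 0, move R, go to R
R | B0[1]000011   read 1 → write 0, move R, go to P
P | B00[0]00011   read 0 → write 1, move L, go to P
P | B0[0]100011   read 0 → write 1, move L, go to P
P | B[0]1100011   read 0 → write 1, move L, go to P
P | [B]11100011   read B → write 0, move R, go to R
R | 0[1]1100011   read 1 → write 0, move R, go to P
P | 00[1]100011
Cell -2 holds 0 when M halts.

0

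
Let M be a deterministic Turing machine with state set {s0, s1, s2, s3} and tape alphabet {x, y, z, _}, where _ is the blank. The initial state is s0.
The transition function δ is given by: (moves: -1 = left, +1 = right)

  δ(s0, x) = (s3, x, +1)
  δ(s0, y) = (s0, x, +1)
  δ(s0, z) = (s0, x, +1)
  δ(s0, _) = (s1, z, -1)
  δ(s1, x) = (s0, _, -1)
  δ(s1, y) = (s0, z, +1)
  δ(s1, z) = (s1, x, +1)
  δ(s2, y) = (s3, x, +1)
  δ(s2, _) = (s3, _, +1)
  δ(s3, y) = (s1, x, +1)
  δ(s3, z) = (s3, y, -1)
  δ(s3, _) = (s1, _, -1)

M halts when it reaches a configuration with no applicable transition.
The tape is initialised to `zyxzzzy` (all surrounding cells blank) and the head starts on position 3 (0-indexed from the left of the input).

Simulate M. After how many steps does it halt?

25

s0 | __zyx[z]zzy_   read z → write x, move +1, go to s0
s0 | __zyxx[z]zy_   read z → write x, move +1, go to s0
s0 | __zyxxx[z]y_   read z → write x, move +1, go to s0
s0 | __zyxxxx[y]_   read y → write x, move +1, go to s0
s0 | __zyxxxxx[_]   read _ → write z, move -1, go to s1
s1 | __zyxxxx[x]z   read x → write _, move -1, go to s0
s0 | __zyxxx[x]_z   read x → write x, move +1, go to s3
s3 | __zyxxxx[_]z   read _ → write _, move -1, go to s1
s1 | __zyxxx[x]_z   read x → write _, move -1, go to s0
s0 | __zyxx[x]__z   read x → write x, move +1, go to s3
s3 | __zyxxx[_]_z   read _ → write _, move -1, go to s1
s1 | __zyxx[x]__z   read x → write _, move -1, go to s0
s0 | __zyx[x]___z   read x → write x, move +1, go to s3
s3 | __zyxx[_]__z   read _ → write _, move -1, go to s1
s1 | __zyx[x]___z   read x → write _, move -1, go to s0
s0 | __zy[x]____z   read x → write x, move +1, go to s3
s3 | __zyx[_]___z   read _ → write _, move -1, go to s1
s1 | __zy[x]____z   read x → write _, move -1, go to s0
s0 | __z[y]_____z   read y → write x, move +1, go to s0
s0 | __zx[_]____z   read _ → write z, move -1, go to s1
s1 | __z[x]z____z   read x → write _, move -1, go to s0
s0 | __[z]_z____z   read z → write x, move +1, go to s0
s0 | __x[_]z____z   read _ → write z, move -1, go to s1
s1 | __[x]zz____z   read x → write _, move -1, go to s0
s0 | _[_]_zz____z   read _ → write z, move -1, go to s1
s1 | [_]z_zz____z
M halts after 25 transitions.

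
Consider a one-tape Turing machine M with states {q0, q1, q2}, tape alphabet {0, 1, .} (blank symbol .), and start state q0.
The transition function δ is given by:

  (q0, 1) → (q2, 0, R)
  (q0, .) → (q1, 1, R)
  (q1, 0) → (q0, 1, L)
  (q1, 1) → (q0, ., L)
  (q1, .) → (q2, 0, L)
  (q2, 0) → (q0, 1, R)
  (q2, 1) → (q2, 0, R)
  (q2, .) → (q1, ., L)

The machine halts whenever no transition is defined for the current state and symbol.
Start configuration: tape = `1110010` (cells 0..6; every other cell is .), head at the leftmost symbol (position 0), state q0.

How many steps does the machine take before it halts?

4

q0 | [1]110010   read 1 → write 0, move R, go to q2
q2 | 0[1]10010   read 1 → write 0, move R, go to q2
q2 | 00[1]0010   read 1 → write 0, move R, go to q2
q2 | 000[0]010   read 0 → write 1, move R, go to q0
q0 | 0001[0]10
M halts after 4 transitions.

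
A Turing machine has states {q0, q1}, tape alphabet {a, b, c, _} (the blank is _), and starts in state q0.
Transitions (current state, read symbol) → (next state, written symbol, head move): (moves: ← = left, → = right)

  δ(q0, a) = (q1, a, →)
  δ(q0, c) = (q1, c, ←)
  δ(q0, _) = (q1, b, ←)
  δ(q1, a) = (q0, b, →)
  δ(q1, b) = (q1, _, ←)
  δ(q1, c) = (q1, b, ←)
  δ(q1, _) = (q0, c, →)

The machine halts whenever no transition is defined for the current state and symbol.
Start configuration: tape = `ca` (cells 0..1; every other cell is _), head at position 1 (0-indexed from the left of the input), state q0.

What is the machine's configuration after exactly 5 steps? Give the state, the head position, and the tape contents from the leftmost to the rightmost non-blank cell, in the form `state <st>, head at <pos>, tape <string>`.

state q0, head at 2, tape cbbb

q0 | c[a]__   read a → write a, move →, go to q1
q1 | ca[_]_   read _ → write c, move →, go to q0
q0 | cac[_]   read _ → write b, move ←, go to q1
q1 | ca[c]b   read c → write b, move ←, go to q1
q1 | c[a]bb   read a → write b, move →, go to q0
q0 | cb[b]b
After 5 steps: state q0, head at 2, tape cbbb.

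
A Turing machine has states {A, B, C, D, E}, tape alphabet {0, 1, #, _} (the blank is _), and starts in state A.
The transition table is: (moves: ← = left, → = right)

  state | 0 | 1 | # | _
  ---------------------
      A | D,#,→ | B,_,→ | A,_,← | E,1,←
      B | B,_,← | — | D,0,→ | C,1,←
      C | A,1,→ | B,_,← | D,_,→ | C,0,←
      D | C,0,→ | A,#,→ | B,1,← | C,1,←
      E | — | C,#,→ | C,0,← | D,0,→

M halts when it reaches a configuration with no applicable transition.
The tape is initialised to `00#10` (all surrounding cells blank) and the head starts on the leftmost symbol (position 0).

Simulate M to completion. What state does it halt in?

B

state=A head=0 tape=[0]0#10___   (A,0)→(D,#,→)
state=D head=1 tape=#[0]#10___   (D,0)→(C,0,→)
state=C head=2 tape=#0[#]10___   (C,#)→(D,_,→)
state=D head=3 tape=#0_[1]0___   (D,1)→(A,#,→)
state=A head=4 tape=#0_#[0]___   (A,0)→(D,#,→)
state=D head=5 tape=#0_##[_]__   (D,_)→(C,1,←)
state=C head=4 tape=#0_#[#]1__   (C,#)→(D,_,→)
state=D head=5 tape=#0_#_[1]__   (D,1)→(A,#,→)
state=A head=6 tape=#0_#_#[_]_   (A,_)→(E,1,←)
state=E head=5 tape=#0_#_[#]1_   (E,#)→(C,0,←)
state=C head=4 tape=#0_#[_]01_   (C,_)→(C,0,←)
state=C head=3 tape=#0_[#]001_   (C,#)→(D,_,→)
state=D head=4 tape=#0__[0]01_   (D,0)→(C,0,→)
state=C head=5 tape=#0__0[0]1_   (C,0)→(A,1,→)
state=A head=6 tape=#0__01[1]_   (A,1)→(B,_,→)
state=B head=7 tape=#0__01_[_]   (B,_)→(C,1,←)
state=C head=6 tape=#0__01[_]1   (C,_)→(C,0,←)
state=C head=5 tape=#0__0[1]01   (C,1)→(B,_,←)
state=B head=4 tape=#0__[0]_01   (B,0)→(B,_,←)
state=B head=3 tape=#0_[_]__01   (B,_)→(C,1,←)
state=C head=2 tape=#0[_]1__01   (C,_)→(C,0,←)
state=C head=1 tape=#[0]01__01   (C,0)→(A,1,→)
state=A head=2 tape=#1[0]1__01   (A,0)→(D,#,→)
state=D head=3 tape=#1#[1]__01   (D,1)→(A,#,→)
state=A head=4 tape=#1##[_]_01   (A,_)→(E,1,←)
state=E head=3 tape=#1#[#]1_01   (E,#)→(C,0,←)
state=C head=2 tape=#1[#]01_01   (C,#)→(D,_,→)
state=D head=3 tape=#1_[0]1_01   (D,0)→(C,0,→)
state=C head=4 tape=#1_0[1]_01   (C,1)→(B,_,←)
state=B head=3 tape=#1_[0]__01   (B,0)→(B,_,←)
state=B head=2 tape=#1[_]___01   (B,_)→(C,1,←)
state=C head=1 tape=#[1]1___01   (C,1)→(B,_,←)
state=B head=0 tape=[#]_1___01   (B,#)→(D,0,→)
state=D head=1 tape=0[_]1___01   (D,_)→(C,1,←)
state=C head=0 tape=[0]11___01   (C,0)→(A,1,→)
state=A head=1 tape=1[1]1___01   (A,1)→(B,_,→)
state=B head=2 tape=1_[1]___01
No transition is defined for (B, 1); M halts in state B.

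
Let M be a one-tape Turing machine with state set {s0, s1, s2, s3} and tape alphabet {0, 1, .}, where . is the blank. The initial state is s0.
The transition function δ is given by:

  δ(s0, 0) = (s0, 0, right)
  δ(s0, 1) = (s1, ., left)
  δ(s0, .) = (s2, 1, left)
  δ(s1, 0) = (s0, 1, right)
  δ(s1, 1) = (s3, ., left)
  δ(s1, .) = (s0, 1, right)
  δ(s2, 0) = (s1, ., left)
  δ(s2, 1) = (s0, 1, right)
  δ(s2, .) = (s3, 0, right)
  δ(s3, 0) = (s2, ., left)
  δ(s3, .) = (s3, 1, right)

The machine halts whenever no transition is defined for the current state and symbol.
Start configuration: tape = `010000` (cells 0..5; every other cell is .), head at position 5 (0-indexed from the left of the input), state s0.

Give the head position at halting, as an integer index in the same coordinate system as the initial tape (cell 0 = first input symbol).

state=s0 head=5 tape=.01000[0].   (s0,0)→(s0,0,right)
state=s0 head=6 tape=.010000[.]   (s0,.)→(s2,1,left)
state=s2 head=5 tape=.01000[0]1   (s2,0)→(s1,.,left)
state=s1 head=4 tape=.0100[0].1   (s1,0)→(s0,1,right)
state=s0 head=5 tape=.01001[.]1   (s0,.)→(s2,1,left)
state=s2 head=4 tape=.0100[1]11   (s2,1)→(s0,1,right)
state=s0 head=5 tape=.01001[1]1   (s0,1)→(s1,.,left)
state=s1 head=4 tape=.0100[1].1   (s1,1)→(s3,.,left)
state=s3 head=3 tape=.010[0]..1   (s3,0)→(s2,.,left)
state=s2 head=2 tape=.01[0]...1   (s2,0)→(s1,.,left)
state=s1 head=1 tape=.0[1]....1   (s1,1)→(s3,.,left)
state=s3 head=0 tape=.[0].....1   (s3,0)→(s2,.,left)
state=s2 head=-1 tape=[.]......1   (s2,.)→(s3,0,right)
state=s3 head=0 tape=0[.].....1   (s3,.)→(s3,1,right)
state=s3 head=1 tape=01[.]....1   (s3,.)→(s3,1,right)
state=s3 head=2 tape=011[.]...1   (s3,.)→(s3,1,right)
state=s3 head=3 tape=0111[.]..1   (s3,.)→(s3,1,right)
state=s3 head=4 tape=01111[.].1   (s3,.)→(s3,1,right)
state=s3 head=5 tape=011111[.]1   (s3,.)→(s3,1,right)
state=s3 head=6 tape=0111111[1]
At halt the head is at cell 6.

6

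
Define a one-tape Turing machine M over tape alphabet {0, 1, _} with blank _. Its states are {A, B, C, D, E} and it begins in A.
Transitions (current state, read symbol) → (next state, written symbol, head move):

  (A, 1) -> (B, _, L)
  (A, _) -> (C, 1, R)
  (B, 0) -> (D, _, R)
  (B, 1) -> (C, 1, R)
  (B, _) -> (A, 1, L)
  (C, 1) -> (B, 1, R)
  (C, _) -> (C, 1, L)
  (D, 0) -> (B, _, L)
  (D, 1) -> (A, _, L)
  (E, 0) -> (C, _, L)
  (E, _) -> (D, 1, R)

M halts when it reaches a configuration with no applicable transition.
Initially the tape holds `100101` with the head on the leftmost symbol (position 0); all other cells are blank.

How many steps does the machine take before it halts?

state=A head=0 tape=__[1]00101   (A,1)→(B,_,L)
state=B head=-1 tape=_[_]_00101   (B,_)→(A,1,L)
state=A head=-2 tape=[_]1_00101   (A,_)→(C,1,R)
state=C head=-1 tape=1[1]_00101   (C,1)→(B,1,R)
state=B head=0 tape=11[_]00101   (B,_)→(A,1,L)
state=A head=-1 tape=1[1]100101   (A,1)→(B,_,L)
state=B head=-2 tape=[1]_100101   (B,1)→(C,1,R)
state=C head=-1 tape=1[_]100101   (C,_)→(C,1,L)
state=C head=-2 tape=[1]1100101   (C,1)→(B,1,R)
state=B head=-1 tape=1[1]100101   (B,1)→(C,1,R)
state=C head=0 tape=11[1]00101   (C,1)→(B,1,R)
state=B head=1 tape=111[0]0101   (B,0)→(D,_,R)
state=D head=2 tape=111_[0]101   (D,0)→(B,_,L)
state=B head=1 tape=111[_]_101   (B,_)→(A,1,L)
state=A head=0 tape=11[1]1_101   (A,1)→(B,_,L)
state=B head=-1 tape=1[1]_1_101   (B,1)→(C,1,R)
state=C head=0 tape=11[_]1_101   (C,_)→(C,1,L)
state=C head=-1 tape=1[1]11_101   (C,1)→(B,1,R)
state=B head=0 tape=11[1]1_101   (B,1)→(C,1,R)
state=C head=1 tape=111[1]_101   (C,1)→(B,1,R)
state=B head=2 tape=1111[_]101   (B,_)→(A,1,L)
state=A head=1 tape=111[1]1101   (A,1)→(B,_,L)
state=B head=0 tape=11[1]_1101   (B,1)→(C,1,R)
state=C head=1 tape=111[_]1101   (C,_)→(C,1,L)
state=C head=0 tape=11[1]11101   (C,1)→(B,1,R)
state=B head=1 tape=111[1]1101   (B,1)→(C,1,R)
state=C head=2 tape=1111[1]101   (C,1)→(B,1,R)
state=B head=3 tape=11111[1]01   (B,1)→(C,1,R)
state=C head=4 tape=111111[0]1
M halts after 28 transitions.

28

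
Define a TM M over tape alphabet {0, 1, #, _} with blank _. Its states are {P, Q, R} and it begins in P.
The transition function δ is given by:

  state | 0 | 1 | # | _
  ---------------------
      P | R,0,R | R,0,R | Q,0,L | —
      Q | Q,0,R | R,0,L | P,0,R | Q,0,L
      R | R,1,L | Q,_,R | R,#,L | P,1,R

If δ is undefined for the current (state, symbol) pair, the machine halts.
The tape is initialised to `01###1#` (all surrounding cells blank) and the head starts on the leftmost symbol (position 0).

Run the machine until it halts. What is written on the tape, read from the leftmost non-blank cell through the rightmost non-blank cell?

01010_0

P | [0]1###1#_   read 0 → write 0, move R, go to R
R | 0[1]###1#_   read 1 → write _, move R, go to Q
Q | 0_[#]##1#_   read # → write 0, move R, go to P
P | 0_0[#]#1#_   read # → write 0, move L, go to Q
Q | 0_[0]0#1#_   read 0 → write 0, move R, go to Q
Q | 0_0[0]#1#_   read 0 → write 0, move R, go to Q
Q | 0_00[#]1#_   read # → write 0, move R, go to P
P | 0_000[1]#_   read 1 → write 0, move R, go to R
R | 0_0000[#]_   read # → write #, move L, go to R
R | 0_000[0]#_   read 0 → write 1, move L, go to R
R | 0_00[0]1#_   read 0 → write 1, move L, go to R
R | 0_0[0]11#_   read 0 → write 1, move L, go to R
R | 0_[0]111#_   read 0 → write 1, move L, go to R
R | 0[_]1111#_   read _ → write 1, move R, go to P
P | 01[1]111#_   read 1 → write 0, move R, go to R
R | 010[1]11#_   read 1 → write _, move R, go to Q
Q | 010_[1]1#_   read 1 → write 0, move L, go to R
R | 010[_]01#_   read _ → write 1, move R, go to P
P | 0101[0]1#_   read 0 → write 0, move R, go to R
R | 01010[1]#_   read 1 → write _, move R, go to Q
Q | 01010_[#]_   read # → write 0, move R, go to P
P | 01010_0[_]
The non-blank tape span at halt is 01010_0.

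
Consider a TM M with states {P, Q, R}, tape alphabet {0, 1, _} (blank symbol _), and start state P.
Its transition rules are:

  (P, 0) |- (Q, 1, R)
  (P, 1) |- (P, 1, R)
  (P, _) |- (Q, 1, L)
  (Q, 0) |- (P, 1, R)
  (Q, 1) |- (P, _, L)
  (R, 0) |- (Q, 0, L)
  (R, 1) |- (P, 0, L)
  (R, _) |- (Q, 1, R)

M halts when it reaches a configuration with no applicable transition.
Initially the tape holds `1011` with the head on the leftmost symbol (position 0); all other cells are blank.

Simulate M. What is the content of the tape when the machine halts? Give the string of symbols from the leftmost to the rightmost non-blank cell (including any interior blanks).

1_111

P | __[1]011   read 1 → write 1, move R, go to P
P | __1[0]11   read 0 → write 1, move R, go to Q
Q | __11[1]1   read 1 → write _, move L, go to P
P | __1[1]_1   read 1 → write 1, move R, go to P
P | __11[_]1   read _ → write 1, move L, go to Q
Q | __1[1]11   read 1 → write _, move L, go to P
P | __[1]_11   read 1 → write 1, move R, go to P
P | __1[_]11   read _ → write 1, move L, go to Q
Q | __[1]111   read 1 → write _, move L, go to P
P | _[_]_111   read _ → write 1, move L, go to Q
Q | [_]1_111
The non-blank tape span at halt is 1_111.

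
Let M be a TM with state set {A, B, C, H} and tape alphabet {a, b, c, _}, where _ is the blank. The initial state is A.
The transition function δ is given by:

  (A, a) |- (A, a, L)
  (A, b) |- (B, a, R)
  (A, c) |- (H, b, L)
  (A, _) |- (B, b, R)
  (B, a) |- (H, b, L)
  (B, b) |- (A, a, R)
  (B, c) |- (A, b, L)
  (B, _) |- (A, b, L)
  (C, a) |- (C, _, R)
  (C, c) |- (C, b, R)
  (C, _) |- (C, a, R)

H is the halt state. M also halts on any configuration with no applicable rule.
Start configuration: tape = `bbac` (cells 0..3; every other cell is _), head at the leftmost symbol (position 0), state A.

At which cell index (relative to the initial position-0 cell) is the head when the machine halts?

state=A head=0 tape=_[b]bac   (A,b)→(B,a,R)
state=B head=1 tape=_a[b]ac   (B,b)→(A,a,R)
state=A head=2 tape=_aa[a]c   (A,a)→(A,a,L)
state=A head=1 tape=_a[a]ac   (A,a)→(A,a,L)
state=A head=0 tape=_[a]aac   (A,a)→(A,a,L)
state=A head=-1 tape=[_]aaac   (A,_)→(B,b,R)
state=B head=0 tape=b[a]aac   (B,a)→(H,b,L)
state=H head=-1 tape=[b]baac
At halt the head is at cell -1.

-1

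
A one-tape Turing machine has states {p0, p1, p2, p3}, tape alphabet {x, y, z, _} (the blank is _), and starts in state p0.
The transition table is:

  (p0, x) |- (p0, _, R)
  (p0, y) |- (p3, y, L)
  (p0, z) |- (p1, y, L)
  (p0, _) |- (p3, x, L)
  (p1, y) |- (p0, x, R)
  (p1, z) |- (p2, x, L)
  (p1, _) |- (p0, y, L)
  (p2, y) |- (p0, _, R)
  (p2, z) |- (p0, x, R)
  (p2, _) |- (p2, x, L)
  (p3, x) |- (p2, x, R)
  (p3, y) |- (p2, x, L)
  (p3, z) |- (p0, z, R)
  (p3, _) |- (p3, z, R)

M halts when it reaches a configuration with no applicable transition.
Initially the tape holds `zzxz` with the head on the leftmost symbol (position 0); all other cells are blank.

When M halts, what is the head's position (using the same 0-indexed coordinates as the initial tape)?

1

p0 | ___[z]zxz   read z → write y, move L, go to p1
p1 | __[_]yzxz   read _ → write y, move L, go to p0
p0 | _[_]yyzxz   read _ → write x, move L, go to p3
p3 | [_]xyyzxz   read _ → write z, move R, go to p3
p3 | z[x]yyzxz   read x → write x, move R, go to p2
p2 | zx[y]yzxz   read y → write _, move R, go to p0
p0 | zx_[y]zxz   read y → write y, move L, go to p3
p3 | zx[_]yzxz   read _ → write z, move R, go to p3
p3 | zxz[y]zxz   read y → write x, move L, go to p2
p2 | zx[z]xzxz   read z → write x, move R, go to p0
p0 | zxx[x]zxz   read x → write _, move R, go to p0
p0 | zxx_[z]xz   read z → write y, move L, go to p1
p1 | zxx[_]yxz   read _ → write y, move L, go to p0
p0 | zx[x]yyxz   read x → write _, move R, go to p0
p0 | zx_[y]yxz   read y → write y, move L, go to p3
p3 | zx[_]yyxz   read _ → write z, move R, go to p3
p3 | zxz[y]yxz   read y → write x, move L, go to p2
p2 | zx[z]xyxz   read z → write x, move R, go to p0
p0 | zxx[x]yxz   read x → write _, move R, go to p0
p0 | zxx_[y]xz   read y → write y, move L, go to p3
p3 | zxx[_]yxz   read _ → write z, move R, go to p3
p3 | zxxz[y]xz   read y → write x, move L, go to p2
p2 | zxx[z]xxz   read z → write x, move R, go to p0
p0 | zxxx[x]xz   read x → write _, move R, go to p0
p0 | zxxx_[x]z   read x → write _, move R, go to p0
p0 | zxxx__[z]   read z → write y, move L, go to p1
p1 | zxxx_[_]y   read _ → write y, move L, go to p0
p0 | zxxx[_]yy   read _ → write x, move L, go to p3
p3 | zxx[x]xyy   read x → write x, move R, go to p2
p2 | zxxx[x]yy
At halt the head is at cell 1.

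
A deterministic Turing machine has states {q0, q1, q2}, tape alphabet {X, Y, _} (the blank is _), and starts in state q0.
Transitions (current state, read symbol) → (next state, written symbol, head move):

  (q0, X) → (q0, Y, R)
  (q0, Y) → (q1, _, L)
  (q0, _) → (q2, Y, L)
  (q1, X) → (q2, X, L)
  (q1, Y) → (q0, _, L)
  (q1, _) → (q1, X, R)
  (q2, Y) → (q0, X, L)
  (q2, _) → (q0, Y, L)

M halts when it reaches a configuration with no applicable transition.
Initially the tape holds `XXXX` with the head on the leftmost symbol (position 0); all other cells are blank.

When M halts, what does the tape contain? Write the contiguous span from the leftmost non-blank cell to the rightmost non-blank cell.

state=q0 head=0 tape=_[X]XXX_   (q0,X)→(q0,Y,R)
state=q0 head=1 tape=_Y[X]XX_   (q0,X)→(q0,Y,R)
state=q0 head=2 tape=_YY[X]X_   (q0,X)→(q0,Y,R)
state=q0 head=3 tape=_YYY[X]_   (q0,X)→(q0,Y,R)
state=q0 head=4 tape=_YYYY[_]   (q0,_)→(q2,Y,L)
state=q2 head=3 tape=_YYY[Y]Y   (q2,Y)→(q0,X,L)
state=q0 head=2 tape=_YY[Y]XY   (q0,Y)→(q1,_,L)
state=q1 head=1 tape=_Y[Y]_XY   (q1,Y)→(q0,_,L)
state=q0 head=0 tape=_[Y]__XY   (q0,Y)→(q1,_,L)
state=q1 head=-1 tape=[_]___XY   (q1,_)→(q1,X,R)
state=q1 head=0 tape=X[_]__XY   (q1,_)→(q1,X,R)
state=q1 head=1 tape=XX[_]_XY   (q1,_)→(q1,X,R)
state=q1 head=2 tape=XXX[_]XY   (q1,_)→(q1,X,R)
state=q1 head=3 tape=XXXX[X]Y   (q1,X)→(q2,X,L)
state=q2 head=2 tape=XXX[X]XY
The non-blank tape span at halt is XXXXXY.

XXXXXY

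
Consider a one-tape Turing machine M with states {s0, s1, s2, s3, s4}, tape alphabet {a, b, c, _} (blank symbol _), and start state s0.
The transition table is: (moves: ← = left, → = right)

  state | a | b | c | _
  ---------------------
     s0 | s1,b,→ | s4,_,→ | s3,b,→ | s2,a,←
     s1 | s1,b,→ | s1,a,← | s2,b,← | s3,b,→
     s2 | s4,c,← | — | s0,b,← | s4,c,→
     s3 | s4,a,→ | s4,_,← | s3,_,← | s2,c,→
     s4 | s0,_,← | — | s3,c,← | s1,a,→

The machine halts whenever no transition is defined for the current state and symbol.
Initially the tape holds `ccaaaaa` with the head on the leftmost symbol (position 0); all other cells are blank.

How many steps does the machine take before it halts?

s0 | ____[c]caaaaa   read c → write b, move →, go to s3
s3 | ____b[c]aaaaa   read c → write _, move ←, go to s3
s3 | ____[b]_aaaaa   read b → write _, move ←, go to s4
s4 | ___[_]__aaaaa   read _ → write a, move →, go to s1
s1 | ___a[_]_aaaaa   read _ → write b, move →, go to s3
s3 | ___ab[_]aaaaa   read _ → write c, move →, go to s2
s2 | ___abc[a]aaaa   read a → write c, move ←, go to s4
s4 | ___ab[c]caaaa   read c → write c, move ←, go to s3
s3 | ___a[b]ccaaaa   read b → write _, move ←, go to s4
s4 | ___[a]_ccaaaa   read a → write _, move ←, go to s0
s0 | __[_]__ccaaaa   read _ → write a, move ←, go to s2
s2 | _[_]a__ccaaaa   read _ → write c, move →, go to s4
s4 | _c[a]__ccaaaa   read a → write _, move ←, go to s0
s0 | _[c]___ccaaaa   read c → write b, move →, go to s3
s3 | _b[_]__ccaaaa   read _ → write c, move →, go to s2
s2 | _bc[_]_ccaaaa   read _ → write c, move →, go to s4
s4 | _bcc[_]ccaaaa   read _ → write a, move →, go to s1
s1 | _bcca[c]caaaa   read c → write b, move ←, go to s2
s2 | _bcc[a]bcaaaa   read a → write c, move ←, go to s4
s4 | _bc[c]cbcaaaa   read c → write c, move ←, go to s3
s3 | _b[c]ccbcaaaa   read c → write _, move ←, go to s3
s3 | _[b]_ccbcaaaa   read b → write _, move ←, go to s4
s4 | [_]__ccbcaaaa   read _ → write a, move →, go to s1
s1 | a[_]_ccbcaaaa   read _ → write b, move →, go to s3
s3 | ab[_]ccbcaaaa   read _ → write c, move →, go to s2
s2 | abc[c]cbcaaaa   read c → write b, move ←, go to s0
s0 | ab[c]bcbcaaaa   read c → write b, move →, go to s3
s3 | abb[b]cbcaaaa   read b → write _, move ←, go to s4
s4 | ab[b]_cbcaaaa
M halts after 28 transitions.

28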